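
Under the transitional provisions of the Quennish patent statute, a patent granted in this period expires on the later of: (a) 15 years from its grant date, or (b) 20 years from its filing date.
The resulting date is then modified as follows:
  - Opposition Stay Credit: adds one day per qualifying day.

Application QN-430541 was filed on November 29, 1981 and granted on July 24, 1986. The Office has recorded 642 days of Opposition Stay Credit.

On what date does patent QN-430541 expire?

(a) grant + 15 years → 24 July 2001.
(b) filing + 20 years → 29 November 2001.
Later of the two: 29 November 2001.
Opposition Stay Credit: +642 days → 2 September 2003.

September 2, 2003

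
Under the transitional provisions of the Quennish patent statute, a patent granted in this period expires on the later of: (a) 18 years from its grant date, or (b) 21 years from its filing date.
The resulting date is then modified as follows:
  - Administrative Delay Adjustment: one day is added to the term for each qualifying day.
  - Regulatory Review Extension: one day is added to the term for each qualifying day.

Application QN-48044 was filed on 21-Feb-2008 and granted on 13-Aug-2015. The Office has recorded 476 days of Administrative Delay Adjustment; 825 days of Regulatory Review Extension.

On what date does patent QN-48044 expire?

March 6, 2037

(a) grant + 18 years → 13 August 2033.
(b) filing + 21 years → 21 February 2029.
Later of the two: 13 August 2033.
Administrative Delay Adjustment: +476 days → 2 December 2034.
Regulatory Review Extension: +825 days → 6 March 2037.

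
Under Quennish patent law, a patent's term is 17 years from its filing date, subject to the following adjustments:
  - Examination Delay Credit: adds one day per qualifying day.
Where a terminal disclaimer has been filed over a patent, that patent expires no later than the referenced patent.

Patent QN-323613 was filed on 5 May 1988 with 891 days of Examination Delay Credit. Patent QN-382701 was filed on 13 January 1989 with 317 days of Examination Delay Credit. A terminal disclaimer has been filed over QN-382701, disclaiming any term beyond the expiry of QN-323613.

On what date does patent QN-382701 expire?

2006-11-26

Natural term of QN-382701:
  Base: filing + 17 years → 13 January 2006.
  Examination Delay Credit: +317 days → 26 November 2006.
Expiry of referenced patent QN-323613:
  Base: filing + 17 years → 5 May 2005.
  Examination Delay Credit: +891 days → 13 October 2007.
Terminal disclaimer: QN-382701 expires on the earlier of 26 November 2006 and 13 October 2007.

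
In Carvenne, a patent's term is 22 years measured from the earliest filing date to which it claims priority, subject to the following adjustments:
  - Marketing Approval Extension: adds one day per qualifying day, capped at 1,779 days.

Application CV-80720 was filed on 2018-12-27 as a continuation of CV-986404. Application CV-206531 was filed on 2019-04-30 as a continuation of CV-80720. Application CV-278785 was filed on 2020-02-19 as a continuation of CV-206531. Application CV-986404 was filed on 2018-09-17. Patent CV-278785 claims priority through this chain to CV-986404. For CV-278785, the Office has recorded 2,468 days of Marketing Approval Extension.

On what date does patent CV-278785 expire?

Earliest priority filing: 17 September 2018.
Base term: 17 September 2018 + 22 years → 17 September 2040.
Marketing Approval Extension: 2468 days claimed exceeds the 1779-day cap, so +1779 days → 1 August 2045.

August 1, 2045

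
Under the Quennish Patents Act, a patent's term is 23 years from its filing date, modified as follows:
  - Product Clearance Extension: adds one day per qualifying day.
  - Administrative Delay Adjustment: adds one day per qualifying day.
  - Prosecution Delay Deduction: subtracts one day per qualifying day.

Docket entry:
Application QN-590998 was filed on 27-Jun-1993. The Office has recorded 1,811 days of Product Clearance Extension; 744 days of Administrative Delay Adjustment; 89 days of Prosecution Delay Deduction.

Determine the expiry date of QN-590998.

2023-03-29

Base term: filing date + 23 years → 27 June 2016.
Product Clearance Extension: +1811 days → 12 June 2021.
Administrative Delay Adjustment: +744 days → 26 June 2023.
Prosecution Delay Deduction: −89 days → 29 March 2023.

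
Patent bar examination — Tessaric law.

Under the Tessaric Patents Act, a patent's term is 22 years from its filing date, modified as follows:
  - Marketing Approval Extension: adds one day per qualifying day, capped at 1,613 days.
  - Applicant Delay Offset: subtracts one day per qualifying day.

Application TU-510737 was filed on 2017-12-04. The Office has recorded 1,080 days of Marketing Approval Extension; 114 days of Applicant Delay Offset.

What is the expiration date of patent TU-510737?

Base term: filing date + 22 years → 4 December 2039.
Marketing Approval Extension: 1080 days (within the 1613-day cap) → +1080 days → 18 November 2042.
Applicant Delay Offset: −114 days → 27 July 2042.

2042-07-27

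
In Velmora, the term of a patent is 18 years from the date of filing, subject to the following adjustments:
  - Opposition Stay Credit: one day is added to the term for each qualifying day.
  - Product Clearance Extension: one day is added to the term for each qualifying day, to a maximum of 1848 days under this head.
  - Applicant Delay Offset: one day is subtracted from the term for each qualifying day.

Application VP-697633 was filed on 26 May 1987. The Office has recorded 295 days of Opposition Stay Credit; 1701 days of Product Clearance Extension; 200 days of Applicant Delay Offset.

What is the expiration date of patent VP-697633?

Base term: filing date + 18 years → 26 May 2005.
Opposition Stay Credit: +295 days → 17 March 2006.
Product Clearance Extension: 1701 days (within the 1848-day cap) → +1701 days → 12 November 2010.
Applicant Delay Offset: −200 days → 26 April 2010.

2010-04-26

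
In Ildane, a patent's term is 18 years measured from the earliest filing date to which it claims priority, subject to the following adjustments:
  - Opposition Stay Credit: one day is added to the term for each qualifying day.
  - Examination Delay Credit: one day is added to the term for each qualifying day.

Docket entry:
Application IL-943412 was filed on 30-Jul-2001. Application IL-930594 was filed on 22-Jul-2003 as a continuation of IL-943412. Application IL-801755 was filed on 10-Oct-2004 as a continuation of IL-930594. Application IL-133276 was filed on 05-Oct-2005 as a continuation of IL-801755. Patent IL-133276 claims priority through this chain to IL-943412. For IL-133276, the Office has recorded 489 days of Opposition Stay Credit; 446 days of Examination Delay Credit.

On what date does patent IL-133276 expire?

Earliest priority filing: 30 July 2001.
Base term: 30 July 2001 + 18 years → 30 July 2019.
Opposition Stay Credit: +489 days → 30 November 2020.
Examination Delay Credit: +446 days → 19 February 2022.

2022-02-19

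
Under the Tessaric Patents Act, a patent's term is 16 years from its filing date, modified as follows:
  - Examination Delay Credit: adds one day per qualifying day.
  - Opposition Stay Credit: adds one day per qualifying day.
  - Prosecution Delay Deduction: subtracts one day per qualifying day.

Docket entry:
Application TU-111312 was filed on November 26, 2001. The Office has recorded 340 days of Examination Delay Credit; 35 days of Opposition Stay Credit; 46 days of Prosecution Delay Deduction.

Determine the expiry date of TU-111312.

October 21, 2018

Base term: filing date + 16 years → 26 November 2017.
Examination Delay Credit: +340 days → 1 November 2018.
Opposition Stay Credit: +35 days → 6 December 2018.
Prosecution Delay Deduction: −46 days → 21 October 2018.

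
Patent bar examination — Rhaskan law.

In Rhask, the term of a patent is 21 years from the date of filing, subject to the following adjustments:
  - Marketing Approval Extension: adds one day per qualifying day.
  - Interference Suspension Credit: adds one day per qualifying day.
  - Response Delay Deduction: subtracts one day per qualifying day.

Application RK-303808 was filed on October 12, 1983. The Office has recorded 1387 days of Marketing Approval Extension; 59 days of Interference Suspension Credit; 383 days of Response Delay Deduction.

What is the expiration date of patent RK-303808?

September 10, 2007

Base term: filing date + 21 years → 12 October 2004.
Marketing Approval Extension: +1387 days → 30 July 2008.
Interference Suspension Credit: +59 days → 27 September 2008.
Response Delay Deduction: −383 days → 10 September 2007.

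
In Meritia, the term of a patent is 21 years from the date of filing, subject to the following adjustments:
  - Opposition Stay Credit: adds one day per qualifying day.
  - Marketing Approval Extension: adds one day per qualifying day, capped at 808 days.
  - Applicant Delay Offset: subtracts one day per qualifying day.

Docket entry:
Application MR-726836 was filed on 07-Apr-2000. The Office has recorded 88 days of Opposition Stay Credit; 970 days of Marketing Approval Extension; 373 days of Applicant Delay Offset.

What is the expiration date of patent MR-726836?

September 12, 2022

Base term: filing date + 21 years → 7 April 2021.
Opposition Stay Credit: +88 days → 4 July 2021.
Marketing Approval Extension: 970 days claimed exceeds the 808-day cap, so +808 days → 20 September 2023.
Applicant Delay Offset: −373 days → 12 September 2022.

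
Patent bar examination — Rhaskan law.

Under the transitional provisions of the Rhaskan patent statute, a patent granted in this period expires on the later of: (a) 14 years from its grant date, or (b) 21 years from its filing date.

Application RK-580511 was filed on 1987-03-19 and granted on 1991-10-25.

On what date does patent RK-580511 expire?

2008-03-19

(a) grant + 14 years → 25 October 2005.
(b) filing + 21 years → 19 March 2008.
Later of the two: 19 March 2008.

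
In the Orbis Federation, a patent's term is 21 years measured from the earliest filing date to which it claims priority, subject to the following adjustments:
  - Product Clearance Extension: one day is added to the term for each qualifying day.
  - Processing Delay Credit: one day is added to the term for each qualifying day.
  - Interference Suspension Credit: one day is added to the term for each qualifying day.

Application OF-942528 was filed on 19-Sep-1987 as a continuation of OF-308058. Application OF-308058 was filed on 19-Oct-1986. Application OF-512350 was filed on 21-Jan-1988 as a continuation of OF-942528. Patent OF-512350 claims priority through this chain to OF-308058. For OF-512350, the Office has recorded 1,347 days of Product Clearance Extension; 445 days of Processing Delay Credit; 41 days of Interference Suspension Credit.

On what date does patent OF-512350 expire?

Earliest priority filing: 19 October 1986.
Base term: 19 October 1986 + 21 years → 19 October 2007.
Product Clearance Extension: +1347 days → 27 June 2011.
Processing Delay Credit: +445 days → 14 September 2012.
Interference Suspension Credit: +41 days → 25 October 2012.

2012-10-25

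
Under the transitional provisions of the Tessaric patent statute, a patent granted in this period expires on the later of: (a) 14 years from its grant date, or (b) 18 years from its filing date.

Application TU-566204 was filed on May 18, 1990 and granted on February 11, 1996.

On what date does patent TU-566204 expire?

2010-02-11

(a) grant + 14 years → 11 February 2010.
(b) filing + 18 years → 18 May 2008.
Later of the two: 11 February 2010.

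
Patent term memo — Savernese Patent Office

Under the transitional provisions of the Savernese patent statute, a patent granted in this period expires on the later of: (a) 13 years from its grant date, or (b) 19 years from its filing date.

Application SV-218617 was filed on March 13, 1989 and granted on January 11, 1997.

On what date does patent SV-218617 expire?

January 11, 2010

(a) grant + 13 years → 11 January 2010.
(b) filing + 19 years → 13 March 2008.
Later of the two: 11 January 2010.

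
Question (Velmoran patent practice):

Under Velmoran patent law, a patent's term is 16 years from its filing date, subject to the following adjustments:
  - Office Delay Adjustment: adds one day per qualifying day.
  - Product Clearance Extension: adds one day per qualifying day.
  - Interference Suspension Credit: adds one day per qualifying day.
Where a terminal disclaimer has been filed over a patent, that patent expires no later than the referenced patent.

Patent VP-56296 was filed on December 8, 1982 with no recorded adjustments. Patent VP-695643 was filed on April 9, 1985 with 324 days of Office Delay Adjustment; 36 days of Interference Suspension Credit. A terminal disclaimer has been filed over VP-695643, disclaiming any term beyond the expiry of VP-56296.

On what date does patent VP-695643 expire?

Natural term of VP-695643:
  Base: filing + 16 years → 9 April 2001.
  Office Delay Adjustment: +324 days → 27 February 2002.
  Interference Suspension Credit: +36 days → 4 April 2002.
Expiry of referenced patent VP-56296:
  Base: filing + 16 years → 8 December 1998.
Terminal disclaimer: VP-695643 expires on the earlier of 4 April 2002 and 8 December 1998.

1998-12-08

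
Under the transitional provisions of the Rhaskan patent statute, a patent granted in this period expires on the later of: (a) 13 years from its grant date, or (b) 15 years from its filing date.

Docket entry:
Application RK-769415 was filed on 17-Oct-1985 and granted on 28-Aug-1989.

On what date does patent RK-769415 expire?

August 28, 2002

(a) grant + 13 years → 28 August 2002.
(b) filing + 15 years → 17 October 2000.
Later of the two: 28 August 2002.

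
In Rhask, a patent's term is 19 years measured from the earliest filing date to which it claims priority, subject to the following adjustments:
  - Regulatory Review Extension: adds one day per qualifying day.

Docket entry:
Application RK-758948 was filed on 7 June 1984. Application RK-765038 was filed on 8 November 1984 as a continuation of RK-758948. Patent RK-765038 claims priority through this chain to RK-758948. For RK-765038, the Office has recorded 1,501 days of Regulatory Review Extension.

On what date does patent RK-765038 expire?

Earliest priority filing: 7 June 1984.
Base term: 7 June 1984 + 19 years → 7 June 2003.
Regulatory Review Extension: +1501 days → 17 July 2007.

July 17, 2007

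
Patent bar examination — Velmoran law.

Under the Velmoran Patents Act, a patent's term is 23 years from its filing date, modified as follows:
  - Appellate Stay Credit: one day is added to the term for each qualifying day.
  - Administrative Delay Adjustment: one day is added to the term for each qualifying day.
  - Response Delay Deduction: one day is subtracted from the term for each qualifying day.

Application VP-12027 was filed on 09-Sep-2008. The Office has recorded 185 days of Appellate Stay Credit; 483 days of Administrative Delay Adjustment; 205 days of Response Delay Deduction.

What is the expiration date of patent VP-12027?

2032-12-15

Base term: filing date + 23 years → 9 September 2031.
Appellate Stay Credit: +185 days → 12 March 2032.
Administrative Delay Adjustment: +483 days → 8 July 2033.
Response Delay Deduction: −205 days → 15 December 2032.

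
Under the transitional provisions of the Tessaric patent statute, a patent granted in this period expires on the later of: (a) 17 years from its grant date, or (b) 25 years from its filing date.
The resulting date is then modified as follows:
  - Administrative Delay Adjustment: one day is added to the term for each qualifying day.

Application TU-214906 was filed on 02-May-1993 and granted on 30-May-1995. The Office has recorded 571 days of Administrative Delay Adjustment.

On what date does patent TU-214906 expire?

2019-11-24

(a) grant + 17 years → 30 May 2012.
(b) filing + 25 years → 2 May 2018.
Later of the two: 2 May 2018.
Administrative Delay Adjustment: +571 days → 24 November 2019.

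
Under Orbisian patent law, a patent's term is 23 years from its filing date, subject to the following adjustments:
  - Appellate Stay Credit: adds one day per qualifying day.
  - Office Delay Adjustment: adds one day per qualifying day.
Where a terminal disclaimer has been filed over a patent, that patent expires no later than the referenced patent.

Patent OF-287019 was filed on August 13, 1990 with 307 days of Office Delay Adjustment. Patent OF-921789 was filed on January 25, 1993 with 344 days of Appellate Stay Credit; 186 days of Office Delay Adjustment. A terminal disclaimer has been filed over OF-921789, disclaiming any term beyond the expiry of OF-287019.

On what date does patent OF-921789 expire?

2014-06-16

Natural term of OF-921789:
  Base: filing + 23 years → 25 January 2016.
  Appellate Stay Credit: +344 days → 3 January 2017.
  Office Delay Adjustment: +186 days → 8 July 2017.
Expiry of referenced patent OF-287019:
  Base: filing + 23 years → 13 August 2013.
  Office Delay Adjustment: +307 days → 16 June 2014.
Terminal disclaimer: OF-921789 expires on the earlier of 8 July 2017 and 16 June 2014.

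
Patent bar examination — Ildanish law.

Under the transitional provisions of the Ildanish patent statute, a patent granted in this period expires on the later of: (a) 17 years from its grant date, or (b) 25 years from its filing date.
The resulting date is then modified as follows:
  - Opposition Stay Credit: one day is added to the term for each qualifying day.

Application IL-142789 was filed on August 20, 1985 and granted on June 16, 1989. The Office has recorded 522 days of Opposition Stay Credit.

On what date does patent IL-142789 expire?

(a) grant + 17 years → 16 June 2006.
(b) filing + 25 years → 20 August 2010.
Later of the two: 20 August 2010.
Opposition Stay Credit: +522 days → 24 January 2012.

2012-01-24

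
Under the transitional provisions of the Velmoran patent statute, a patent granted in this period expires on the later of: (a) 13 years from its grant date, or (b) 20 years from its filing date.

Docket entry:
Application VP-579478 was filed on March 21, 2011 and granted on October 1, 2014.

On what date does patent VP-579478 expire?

2031-03-21

(a) grant + 13 years → 1 October 2027.
(b) filing + 20 years → 21 March 2031.
Later of the two: 21 March 2031.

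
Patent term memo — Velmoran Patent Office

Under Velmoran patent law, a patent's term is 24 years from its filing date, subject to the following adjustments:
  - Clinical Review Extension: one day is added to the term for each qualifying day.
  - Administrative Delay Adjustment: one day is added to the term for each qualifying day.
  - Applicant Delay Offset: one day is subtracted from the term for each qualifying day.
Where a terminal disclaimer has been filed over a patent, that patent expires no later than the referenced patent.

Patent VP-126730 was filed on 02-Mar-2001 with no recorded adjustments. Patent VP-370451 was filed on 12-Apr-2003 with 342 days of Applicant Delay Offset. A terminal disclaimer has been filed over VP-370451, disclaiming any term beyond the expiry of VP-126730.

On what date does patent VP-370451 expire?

Natural term of VP-370451:
  Base: filing + 24 years → 12 April 2027.
  Applicant Delay Offset: −342 days → 5 May 2026.
Expiry of referenced patent VP-126730:
  Base: filing + 24 years → 2 March 2025.
Terminal disclaimer: VP-370451 expires on the earlier of 5 May 2026 and 2 March 2025.

March 2, 2025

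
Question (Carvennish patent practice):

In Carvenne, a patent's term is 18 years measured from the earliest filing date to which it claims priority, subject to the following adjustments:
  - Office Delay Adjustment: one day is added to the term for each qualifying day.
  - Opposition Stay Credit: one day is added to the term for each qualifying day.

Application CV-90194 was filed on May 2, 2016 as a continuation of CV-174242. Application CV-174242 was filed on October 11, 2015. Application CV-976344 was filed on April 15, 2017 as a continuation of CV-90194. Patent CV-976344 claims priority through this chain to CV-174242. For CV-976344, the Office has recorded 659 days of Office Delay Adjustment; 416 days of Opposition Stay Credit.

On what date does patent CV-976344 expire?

Earliest priority filing: 11 October 2015.
Base term: 11 October 2015 + 18 years → 11 October 2033.
Office Delay Adjustment: +659 days → 1 August 2035.
Opposition Stay Credit: +416 days → 20 September 2036.

September 20, 2036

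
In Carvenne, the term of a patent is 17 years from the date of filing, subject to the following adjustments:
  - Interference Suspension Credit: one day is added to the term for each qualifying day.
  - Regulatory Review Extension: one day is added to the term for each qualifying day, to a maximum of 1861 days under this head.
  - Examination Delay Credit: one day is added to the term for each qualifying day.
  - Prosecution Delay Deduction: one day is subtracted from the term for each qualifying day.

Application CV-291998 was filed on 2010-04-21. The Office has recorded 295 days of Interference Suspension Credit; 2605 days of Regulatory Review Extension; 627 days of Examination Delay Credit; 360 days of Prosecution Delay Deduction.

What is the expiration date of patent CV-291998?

December 8, 2033

Base term: filing date + 17 years → 21 April 2027.
Interference Suspension Credit: +295 days → 10 February 2028.
Regulatory Review Extension: 2605 days claimed exceeds the 1861-day cap, so +1861 days → 16 March 2033.
Examination Delay Credit: +627 days → 3 December 2034.
Prosecution Delay Deduction: −360 days → 8 December 2033.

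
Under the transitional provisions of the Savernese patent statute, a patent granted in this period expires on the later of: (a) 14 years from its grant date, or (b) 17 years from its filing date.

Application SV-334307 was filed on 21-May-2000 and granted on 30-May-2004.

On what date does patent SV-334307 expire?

May 30, 2018

(a) grant + 14 years → 30 May 2018.
(b) filing + 17 years → 21 May 2017.
Later of the two: 30 May 2018.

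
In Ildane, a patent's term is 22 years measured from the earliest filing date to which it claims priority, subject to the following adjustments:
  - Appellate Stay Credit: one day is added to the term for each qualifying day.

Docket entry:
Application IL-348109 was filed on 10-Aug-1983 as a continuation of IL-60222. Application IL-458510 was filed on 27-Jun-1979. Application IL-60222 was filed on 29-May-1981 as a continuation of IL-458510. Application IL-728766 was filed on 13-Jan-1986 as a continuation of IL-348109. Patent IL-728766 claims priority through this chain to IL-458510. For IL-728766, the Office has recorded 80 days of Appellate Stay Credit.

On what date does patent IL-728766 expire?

Earliest priority filing: 27 June 1979.
Base term: 27 June 1979 + 22 years → 27 June 2001.
Appellate Stay Credit: +80 days → 15 September 2001.

September 15, 2001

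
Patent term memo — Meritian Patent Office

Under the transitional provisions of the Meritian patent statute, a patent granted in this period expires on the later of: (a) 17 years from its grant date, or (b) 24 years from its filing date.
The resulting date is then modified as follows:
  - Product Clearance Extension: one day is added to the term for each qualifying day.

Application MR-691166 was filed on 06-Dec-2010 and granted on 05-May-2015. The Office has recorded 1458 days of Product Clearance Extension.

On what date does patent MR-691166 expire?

2038-12-03

(a) grant + 17 years → 5 May 2032.
(b) filing + 24 years → 6 December 2034.
Later of the two: 6 December 2034.
Product Clearance Extension: +1458 days → 3 December 2038.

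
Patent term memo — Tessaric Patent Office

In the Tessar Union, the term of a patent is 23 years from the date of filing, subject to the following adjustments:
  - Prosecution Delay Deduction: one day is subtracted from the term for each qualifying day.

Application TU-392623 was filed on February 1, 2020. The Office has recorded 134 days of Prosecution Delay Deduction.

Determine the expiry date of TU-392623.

Base term: filing date + 23 years → 1 February 2043.
Prosecution Delay Deduction: −134 days → 20 September 2042.

2042-09-20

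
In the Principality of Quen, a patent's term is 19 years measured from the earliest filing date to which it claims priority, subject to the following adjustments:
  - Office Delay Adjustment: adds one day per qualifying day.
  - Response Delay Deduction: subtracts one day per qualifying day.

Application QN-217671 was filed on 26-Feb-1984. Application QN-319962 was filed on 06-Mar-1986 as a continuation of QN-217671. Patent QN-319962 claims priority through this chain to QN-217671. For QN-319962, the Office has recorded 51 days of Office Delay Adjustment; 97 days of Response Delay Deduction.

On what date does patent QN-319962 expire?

Earliest priority filing: 26 February 1984.
Base term: 26 February 1984 + 19 years → 26 February 2003.
Office Delay Adjustment: +51 days → 18 April 2003.
Response Delay Deduction: −97 days → 11 January 2003.

January 11, 2003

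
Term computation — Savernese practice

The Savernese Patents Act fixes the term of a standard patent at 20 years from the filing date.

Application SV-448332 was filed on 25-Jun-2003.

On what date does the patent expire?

Filing date + 20 years → 25 June 2023.

June 25, 2023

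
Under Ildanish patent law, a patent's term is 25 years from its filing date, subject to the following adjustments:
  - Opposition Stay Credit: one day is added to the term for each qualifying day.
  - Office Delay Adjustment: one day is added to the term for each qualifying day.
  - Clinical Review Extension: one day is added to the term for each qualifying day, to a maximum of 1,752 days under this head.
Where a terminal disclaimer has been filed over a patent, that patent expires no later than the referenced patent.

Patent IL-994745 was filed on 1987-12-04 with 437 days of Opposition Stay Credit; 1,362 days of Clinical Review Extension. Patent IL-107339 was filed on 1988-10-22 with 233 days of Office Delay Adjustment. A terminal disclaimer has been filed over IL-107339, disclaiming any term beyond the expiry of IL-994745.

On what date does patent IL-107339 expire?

Natural term of IL-107339:
  Base: filing + 25 years → 22 October 2013.
  Office Delay Adjustment: +233 days → 12 June 2014.
Expiry of referenced patent IL-994745:
  Base: filing + 25 years → 4 December 2012.
  Opposition Stay Credit: +437 days → 14 February 2014.
  Clinical Review Extension: 1362 days (within the 1752-day cap) → +1362 days → 7 November 2017.
Terminal disclaimer: IL-107339 expires on the earlier of 12 June 2014 and 7 November 2017.

2014-06-12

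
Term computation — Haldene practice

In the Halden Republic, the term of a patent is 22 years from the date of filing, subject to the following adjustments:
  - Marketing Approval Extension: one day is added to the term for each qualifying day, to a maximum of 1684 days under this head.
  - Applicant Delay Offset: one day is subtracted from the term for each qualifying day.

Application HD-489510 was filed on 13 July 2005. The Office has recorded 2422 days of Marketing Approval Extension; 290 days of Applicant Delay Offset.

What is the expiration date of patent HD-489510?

2031-05-07

Base term: filing date + 22 years → 13 July 2027.
Marketing Approval Extension: 2422 days claimed exceeds the 1684-day cap, so +1684 days → 21 February 2032.
Applicant Delay Offset: −290 days → 7 May 2031.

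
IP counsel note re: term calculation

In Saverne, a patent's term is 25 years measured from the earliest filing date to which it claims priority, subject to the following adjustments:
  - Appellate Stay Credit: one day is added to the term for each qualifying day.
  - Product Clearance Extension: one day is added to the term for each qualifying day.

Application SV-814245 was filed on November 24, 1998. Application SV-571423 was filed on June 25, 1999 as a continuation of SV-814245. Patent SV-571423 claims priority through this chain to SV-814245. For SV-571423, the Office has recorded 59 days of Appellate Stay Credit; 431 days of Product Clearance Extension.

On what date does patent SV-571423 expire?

Earliest priority filing: 24 November 1998.
Base term: 24 November 1998 + 25 years → 24 November 2023.
Appellate Stay Credit: +59 days → 22 January 2024.
Product Clearance Extension: +431 days → 28 March 2025.

March 28, 2025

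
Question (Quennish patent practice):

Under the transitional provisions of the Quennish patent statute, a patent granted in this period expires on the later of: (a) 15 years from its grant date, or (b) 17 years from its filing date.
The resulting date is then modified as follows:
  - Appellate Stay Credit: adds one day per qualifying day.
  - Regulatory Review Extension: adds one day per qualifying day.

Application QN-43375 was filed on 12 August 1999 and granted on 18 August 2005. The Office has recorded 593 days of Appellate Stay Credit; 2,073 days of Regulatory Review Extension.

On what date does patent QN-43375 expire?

December 6, 2027

(a) grant + 15 years → 18 August 2020.
(b) filing + 17 years → 12 August 2016.
Later of the two: 18 August 2020.
Appellate Stay Credit: +593 days → 3 April 2022.
Regulatory Review Extension: +2073 days → 6 December 2027.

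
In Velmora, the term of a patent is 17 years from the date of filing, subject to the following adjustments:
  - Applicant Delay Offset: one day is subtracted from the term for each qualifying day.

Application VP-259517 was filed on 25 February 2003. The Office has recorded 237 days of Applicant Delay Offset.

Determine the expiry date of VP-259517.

Base term: filing date + 17 years → 25 February 2020.
Applicant Delay Offset: −237 days → 3 July 2019.

July 3, 2019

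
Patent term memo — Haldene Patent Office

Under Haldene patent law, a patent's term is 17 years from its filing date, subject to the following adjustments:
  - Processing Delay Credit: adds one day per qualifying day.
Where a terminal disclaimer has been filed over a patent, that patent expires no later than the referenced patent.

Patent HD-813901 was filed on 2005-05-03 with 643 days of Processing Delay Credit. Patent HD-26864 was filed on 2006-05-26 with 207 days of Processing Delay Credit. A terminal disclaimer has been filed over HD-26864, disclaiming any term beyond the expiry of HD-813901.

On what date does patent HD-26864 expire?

2023-12-19

Natural term of HD-26864:
  Base: filing + 17 years → 26 May 2023.
  Processing Delay Credit: +207 days → 19 December 2023.
Expiry of referenced patent HD-813901:
  Base: filing + 17 years → 3 May 2022.
  Processing Delay Credit: +643 days → 5 February 2024.
Terminal disclaimer: HD-26864 expires on the earlier of 19 December 2023 and 5 February 2024.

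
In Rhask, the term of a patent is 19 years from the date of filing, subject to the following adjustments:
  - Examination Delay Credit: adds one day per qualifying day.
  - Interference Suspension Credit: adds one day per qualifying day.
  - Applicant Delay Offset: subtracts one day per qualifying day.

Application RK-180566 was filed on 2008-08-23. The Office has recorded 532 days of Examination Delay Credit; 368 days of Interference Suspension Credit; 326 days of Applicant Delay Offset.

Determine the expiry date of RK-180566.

2029-03-19

Base term: filing date + 19 years → 23 August 2027.
Examination Delay Credit: +532 days → 5 February 2029.
Interference Suspension Credit: +368 days → 8 February 2030.
Applicant Delay Offset: −326 days → 19 March 2029.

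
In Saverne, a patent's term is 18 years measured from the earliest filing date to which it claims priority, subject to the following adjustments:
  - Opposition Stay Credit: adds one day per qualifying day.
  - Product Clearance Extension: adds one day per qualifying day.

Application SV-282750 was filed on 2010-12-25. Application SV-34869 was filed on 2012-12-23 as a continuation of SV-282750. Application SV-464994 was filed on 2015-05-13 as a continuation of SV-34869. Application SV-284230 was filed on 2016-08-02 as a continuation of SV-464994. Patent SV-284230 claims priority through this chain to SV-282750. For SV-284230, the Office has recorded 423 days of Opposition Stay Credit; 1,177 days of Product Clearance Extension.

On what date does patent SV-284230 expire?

Earliest priority filing: 25 December 2010.
Base term: 25 December 2010 + 18 years → 25 December 2028.
Opposition Stay Credit: +423 days → 21 February 2030.
Product Clearance Extension: +1177 days → 13 May 2033.

May 13, 2033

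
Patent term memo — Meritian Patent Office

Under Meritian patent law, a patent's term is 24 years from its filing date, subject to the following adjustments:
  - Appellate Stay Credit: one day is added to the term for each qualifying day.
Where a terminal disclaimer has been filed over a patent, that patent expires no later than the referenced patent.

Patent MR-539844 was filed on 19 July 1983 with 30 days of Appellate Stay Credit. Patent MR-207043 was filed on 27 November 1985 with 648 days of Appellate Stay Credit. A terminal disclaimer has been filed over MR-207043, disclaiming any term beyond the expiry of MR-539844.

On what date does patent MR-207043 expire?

2007-08-18

Natural term of MR-207043:
  Base: filing + 24 years → 27 November 2009.
  Appellate Stay Credit: +648 days → 6 September 2011.
Expiry of referenced patent MR-539844:
  Base: filing + 24 years → 19 July 2007.
  Appellate Stay Credit: +30 days → 18 August 2007.
Terminal disclaimer: MR-207043 expires on the earlier of 6 September 2011 and 18 August 2007.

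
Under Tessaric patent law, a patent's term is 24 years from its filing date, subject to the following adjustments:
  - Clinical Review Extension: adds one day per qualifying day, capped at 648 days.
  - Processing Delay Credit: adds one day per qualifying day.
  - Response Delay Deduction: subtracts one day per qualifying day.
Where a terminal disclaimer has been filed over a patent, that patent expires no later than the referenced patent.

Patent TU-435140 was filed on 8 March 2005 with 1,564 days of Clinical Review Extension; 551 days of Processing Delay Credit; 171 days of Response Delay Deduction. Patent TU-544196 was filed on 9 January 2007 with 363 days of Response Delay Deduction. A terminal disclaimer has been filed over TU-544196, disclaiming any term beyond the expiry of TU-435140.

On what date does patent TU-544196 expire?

Natural term of TU-544196:
  Base: filing + 24 years → 9 January 2031.
  Response Delay Deduction: −363 days → 11 January 2030.
Expiry of referenced patent TU-435140:
  Base: filing + 24 years → 8 March 2029.
  Clinical Review Extension: 1564 days claimed exceeds the 648-day cap, so +648 days → 16 December 2030.
  Processing Delay Credit: +551 days → 19 June 2032.
  Response Delay Deduction: −171 days → 31 December 2031.
Terminal disclaimer: TU-544196 expires on the earlier of 11 January 2030 and 31 December 2031.

2030-01-11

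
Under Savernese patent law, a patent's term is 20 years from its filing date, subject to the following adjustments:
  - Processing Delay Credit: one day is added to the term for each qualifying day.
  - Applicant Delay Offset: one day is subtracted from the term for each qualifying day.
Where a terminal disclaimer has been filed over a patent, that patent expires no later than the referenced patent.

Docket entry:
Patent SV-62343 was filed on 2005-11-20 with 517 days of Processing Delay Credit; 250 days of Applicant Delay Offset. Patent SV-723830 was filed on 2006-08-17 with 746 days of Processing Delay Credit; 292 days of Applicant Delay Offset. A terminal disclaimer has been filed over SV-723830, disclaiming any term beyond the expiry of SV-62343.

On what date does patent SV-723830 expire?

2026-08-14

Natural term of SV-723830:
  Base: filing + 20 years → 17 August 2026.
  Processing Delay Credit: +746 days → 1 September 2028.
  Applicant Delay Offset: −292 days → 14 November 2027.
Expiry of referenced patent SV-62343:
  Base: filing + 20 years → 20 November 2025.
  Processing Delay Credit: +517 days → 21 April 2027.
  Applicant Delay Offset: −250 days → 14 August 2026.
Terminal disclaimer: SV-723830 expires on the earlier of 14 November 2027 and 14 August 2026.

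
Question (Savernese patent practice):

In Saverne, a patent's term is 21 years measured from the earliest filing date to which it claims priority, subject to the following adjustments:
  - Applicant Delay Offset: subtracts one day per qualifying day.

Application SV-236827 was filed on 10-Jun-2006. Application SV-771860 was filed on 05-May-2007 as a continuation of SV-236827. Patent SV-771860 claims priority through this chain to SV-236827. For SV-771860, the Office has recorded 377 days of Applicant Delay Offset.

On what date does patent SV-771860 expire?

2026-05-29

Earliest priority filing: 10 June 2006.
Base term: 10 June 2006 + 21 years → 10 June 2027.
Applicant Delay Offset: −377 days → 29 May 2026.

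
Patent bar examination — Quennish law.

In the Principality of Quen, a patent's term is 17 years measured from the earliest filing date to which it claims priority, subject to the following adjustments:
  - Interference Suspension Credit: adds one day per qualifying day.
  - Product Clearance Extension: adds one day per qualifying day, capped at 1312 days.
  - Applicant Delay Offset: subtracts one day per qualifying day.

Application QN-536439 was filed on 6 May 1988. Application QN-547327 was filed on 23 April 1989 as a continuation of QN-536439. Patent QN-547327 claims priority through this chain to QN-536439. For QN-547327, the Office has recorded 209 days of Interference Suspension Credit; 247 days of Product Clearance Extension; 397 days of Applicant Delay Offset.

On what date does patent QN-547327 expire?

Earliest priority filing: 6 May 1988.
Base term: 6 May 1988 + 17 years → 6 May 2005.
Interference Suspension Credit: +209 days → 1 December 2005.
Product Clearance Extension: 247 days (within the 1312-day cap) → +247 days → 5 August 2006.
Applicant Delay Offset: −397 days → 4 July 2005.

July 4, 2005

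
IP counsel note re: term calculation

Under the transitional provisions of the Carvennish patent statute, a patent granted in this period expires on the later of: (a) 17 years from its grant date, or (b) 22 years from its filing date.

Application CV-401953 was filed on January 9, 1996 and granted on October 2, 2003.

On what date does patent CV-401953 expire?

(a) grant + 17 years → 2 October 2020.
(b) filing + 22 years → 9 January 2018.
Later of the two: 2 October 2020.

2020-10-02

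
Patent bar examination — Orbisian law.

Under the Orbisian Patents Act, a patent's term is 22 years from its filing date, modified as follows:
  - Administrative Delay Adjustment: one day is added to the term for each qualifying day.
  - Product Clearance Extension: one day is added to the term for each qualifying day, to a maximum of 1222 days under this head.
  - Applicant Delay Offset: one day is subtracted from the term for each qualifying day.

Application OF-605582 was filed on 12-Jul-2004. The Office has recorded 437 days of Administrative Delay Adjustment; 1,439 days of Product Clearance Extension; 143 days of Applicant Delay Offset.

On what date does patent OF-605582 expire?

Base term: filing date + 22 years → 12 July 2026.
Administrative Delay Adjustment: +437 days → 22 September 2027.
Product Clearance Extension: 1439 days claimed exceeds the 1222-day cap, so +1222 days → 26 January 2031.
Applicant Delay Offset: −143 days → 5 September 2030.

September 5, 2030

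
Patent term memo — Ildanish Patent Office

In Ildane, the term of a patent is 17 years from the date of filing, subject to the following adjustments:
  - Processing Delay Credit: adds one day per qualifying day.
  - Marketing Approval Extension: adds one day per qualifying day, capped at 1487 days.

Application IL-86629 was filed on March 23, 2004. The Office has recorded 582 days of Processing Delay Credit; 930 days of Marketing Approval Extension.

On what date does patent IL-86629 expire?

2025-05-13

Base term: filing date + 17 years → 23 March 2021.
Processing Delay Credit: +582 days → 26 October 2022.
Marketing Approval Extension: 930 days (within the 1487-day cap) → +930 days → 13 May 2025.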